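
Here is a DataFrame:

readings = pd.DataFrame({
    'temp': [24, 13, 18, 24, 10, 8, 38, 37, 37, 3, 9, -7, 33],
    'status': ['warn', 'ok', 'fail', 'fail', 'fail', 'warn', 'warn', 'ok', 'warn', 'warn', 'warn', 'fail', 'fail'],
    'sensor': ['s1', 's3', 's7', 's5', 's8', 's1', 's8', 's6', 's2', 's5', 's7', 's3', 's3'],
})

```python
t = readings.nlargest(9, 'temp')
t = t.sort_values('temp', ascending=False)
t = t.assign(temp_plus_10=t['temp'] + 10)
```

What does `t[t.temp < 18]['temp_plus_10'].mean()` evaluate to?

21.5

take 9 rows with largest temp:
    temp status sensor
6     38   warn     s8
7     37     ok     s6
8     37   warn     s2
12    33   fail     s3
0     24   warn     s1
3     24   fail     s5
2     18   fail     s7
1     13     ok     s3
4     10   fail     s8
sort by temp descending:
    temp status sensor
6     38   warn     s8
7     37     ok     s6
8     37   warn     s2
12    33   fail     s3
0     24   warn     s1
3     24   fail     s5
2     18   fail     s7
1     13     ok     s3
4     10   fail     s8
add column temp_plus_10 = t['temp'] + 10:
    temp status sensor  temp_plus_10
6     38   warn     s8            48
7     37     ok     s6            47
8     37   warn     s2            47
12    33   fail     s3            43
0     24   warn     s1            34
3     24   fail     s5            34
2     18   fail     s7            28
1     13     ok     s3            23
4     10   fail     s8            20
filter rows where temp < 18:
   temp status sensor  temp_plus_10
1    13     ok     s3            23
4    10   fail     s8            20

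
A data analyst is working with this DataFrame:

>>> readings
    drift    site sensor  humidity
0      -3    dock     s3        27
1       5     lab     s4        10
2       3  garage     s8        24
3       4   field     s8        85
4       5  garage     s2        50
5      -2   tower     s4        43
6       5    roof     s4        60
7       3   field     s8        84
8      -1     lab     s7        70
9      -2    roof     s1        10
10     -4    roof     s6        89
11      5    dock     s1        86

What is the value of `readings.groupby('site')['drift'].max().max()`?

group by site, max of drift:
site
dock      5
field     4
garage    5
lab       5
roof      5
tower    -2
Name: drift, dtype: int64

5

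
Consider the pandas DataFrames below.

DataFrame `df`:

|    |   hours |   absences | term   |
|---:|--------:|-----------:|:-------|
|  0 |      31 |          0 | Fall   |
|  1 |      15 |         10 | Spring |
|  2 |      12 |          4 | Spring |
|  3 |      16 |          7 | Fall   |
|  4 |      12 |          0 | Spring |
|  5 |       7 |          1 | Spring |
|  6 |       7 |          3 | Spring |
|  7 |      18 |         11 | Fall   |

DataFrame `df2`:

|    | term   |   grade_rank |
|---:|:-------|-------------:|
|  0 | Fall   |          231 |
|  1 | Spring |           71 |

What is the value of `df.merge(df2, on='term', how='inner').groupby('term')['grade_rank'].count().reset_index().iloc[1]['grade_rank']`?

5

merge on 'term' (how='inner') → 8 rows:
   hours  absences    term  grade_rank
0     31         0    Fall         231
1     15        10  Spring          71
2     12         4  Spring          71
3     16         7    Fall         231
4     12         0  Spring          71
5      7         1  Spring          71
6      7         3  Spring          71
7     18        11    Fall         231
group by term, count of grade_rank:
term
Fall      3
Spring    5
Name: grade_rank, dtype: int64
reset_index():
     term  grade_rank
0    Fall           3
1  Spring           5
Then the value at position 1, column 'grade_rank': 5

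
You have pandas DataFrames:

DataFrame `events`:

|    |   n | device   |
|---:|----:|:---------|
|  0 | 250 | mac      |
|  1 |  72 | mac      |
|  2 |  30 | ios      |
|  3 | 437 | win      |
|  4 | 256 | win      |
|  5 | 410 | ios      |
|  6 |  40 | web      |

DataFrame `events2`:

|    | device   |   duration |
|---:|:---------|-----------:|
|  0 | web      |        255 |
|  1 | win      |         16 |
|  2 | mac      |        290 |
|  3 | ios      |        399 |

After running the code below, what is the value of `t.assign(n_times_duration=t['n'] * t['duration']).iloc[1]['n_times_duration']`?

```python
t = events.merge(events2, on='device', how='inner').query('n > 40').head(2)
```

merge on 'device' (how='inner') → 7 rows:
     n device  duration
0  250    mac       290
1   72    mac       290
2   30    ios       399
3  437    win        16
4  256    win        16
5  410    ios       399
6   40    web       255
filter rows where n > 40:
     n device  duration
0  250    mac       290
1   72    mac       290
3  437    win        16
4  256    win        16
5  410    ios       399
take first 2 rows:
     n device  duration
0  250    mac       290
1   72    mac       290
add column n_times_duration = t['n'] * t['duration']:
     n device  duration  n_times_duration
0  250    mac       290             72500
1   72    mac       290             20880
Reading off the value at position 1, column 'n_times_duration', we get 20880.

20880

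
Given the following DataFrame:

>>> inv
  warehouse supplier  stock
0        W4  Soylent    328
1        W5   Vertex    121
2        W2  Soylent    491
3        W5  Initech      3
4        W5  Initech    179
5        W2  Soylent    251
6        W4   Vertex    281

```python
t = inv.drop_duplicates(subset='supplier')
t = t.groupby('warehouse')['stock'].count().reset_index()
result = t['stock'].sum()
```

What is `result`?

3

drop duplicate supplier (keep=first):
  warehouse supplier  stock
0        W4  Soylent    328
1        W5   Vertex    121
3        W5  Initech      3
group by warehouse, count of stock:
warehouse
W4    1
W5    2
Name: stock, dtype: int64
reset_index():
  warehouse  stock
0        W4      1
1        W5      2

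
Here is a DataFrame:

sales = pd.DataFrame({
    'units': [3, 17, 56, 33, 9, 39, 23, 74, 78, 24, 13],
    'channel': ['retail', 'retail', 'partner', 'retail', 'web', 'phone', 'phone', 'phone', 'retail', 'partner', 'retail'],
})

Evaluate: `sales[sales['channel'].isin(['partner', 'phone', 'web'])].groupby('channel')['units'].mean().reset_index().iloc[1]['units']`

filter rows where channel in ['partner', 'phone', 'web']:
   units  channel
2     56  partner
4      9      web
5     39    phone
6     23    phone
7     74    phone
9     24  partner
group by channel, mean of units:
channel
partner    40.000000
phone      45.333333
web         9.000000
Name: units, dtype: float64
reset_index():
   channel      units
0  partner  40.000000
1    phone  45.333333
2      web   9.000000
Reading off the value at position 1, column 'units', we get 45.3333333333.

45.3333333333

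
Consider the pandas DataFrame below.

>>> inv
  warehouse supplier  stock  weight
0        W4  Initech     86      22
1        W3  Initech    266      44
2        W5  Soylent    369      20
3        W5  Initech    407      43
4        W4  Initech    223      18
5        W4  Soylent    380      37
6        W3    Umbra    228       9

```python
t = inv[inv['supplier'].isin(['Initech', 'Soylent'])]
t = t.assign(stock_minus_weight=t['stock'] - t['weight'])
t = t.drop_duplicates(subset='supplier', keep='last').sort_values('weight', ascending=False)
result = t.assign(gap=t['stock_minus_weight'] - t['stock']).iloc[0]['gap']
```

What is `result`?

-37

filter rows where supplier in ['Initech', 'Soylent']:
  warehouse supplier  stock  weight
0        W4  Initech     86      22
1        W3  Initech    266      44
2        W5  Soylent    369      20
3        W5  Initech    407      43
4        W4  Initech    223      18
5        W4  Soylent    380      37
add column stock_minus_weight = t['stock'] - t['weight']:
  warehouse supplier  stock  weight  stock_minus_weight
0        W4  Initech     86      22                  64
1        W3  Initech    266      44                 222
2        W5  Soylent    369      20                 349
3        W5  Initech    407      43                 364
4        W4  Initech    223      18                 205
5        W4  Soylent    380      37                 343
drop duplicate supplier (keep=last):
  warehouse supplier  stock  weight  stock_minus_weight
4        W4  Initech    223      18                 205
5        W4  Soylent    380      37                 343
sort by weight descending:
  warehouse supplier  stock  weight  stock_minus_weight
5        W4  Soylent    380      37                 343
4        W4  Initech    223      18                 205
add column gap = t['stock_minus_weight'] - t['stock']:
  warehouse supplier  stock  weight  stock_minus_weight  gap
5        W4  Soylent    380      37                 343  -37
4        W4  Initech    223      18                 205  -18
Then the value at position 0, column 'gap': -37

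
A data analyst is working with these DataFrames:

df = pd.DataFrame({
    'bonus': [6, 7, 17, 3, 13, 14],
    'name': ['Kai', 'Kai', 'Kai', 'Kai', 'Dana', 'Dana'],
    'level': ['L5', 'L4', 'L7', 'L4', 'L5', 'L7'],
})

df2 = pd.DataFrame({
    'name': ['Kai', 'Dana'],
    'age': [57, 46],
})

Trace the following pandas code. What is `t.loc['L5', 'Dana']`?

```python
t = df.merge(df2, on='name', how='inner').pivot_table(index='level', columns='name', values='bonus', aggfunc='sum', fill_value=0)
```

13

merge on 'name' (how='inner') → 6 rows:
   bonus  name level  age
0      6   Kai    L5   57
1      7   Kai    L4   57
2     17   Kai    L7   57
3      3   Kai    L4   57
4     13  Dana    L5   46
5     14  Dana    L7   46
pivot: rows=level, cols=name, sum(bonus):
name   Dana  Kai
level           
L4        0   10
L5       13    6
L7       14   17
Finally, value at row 'L5', column 'Dana' = 13.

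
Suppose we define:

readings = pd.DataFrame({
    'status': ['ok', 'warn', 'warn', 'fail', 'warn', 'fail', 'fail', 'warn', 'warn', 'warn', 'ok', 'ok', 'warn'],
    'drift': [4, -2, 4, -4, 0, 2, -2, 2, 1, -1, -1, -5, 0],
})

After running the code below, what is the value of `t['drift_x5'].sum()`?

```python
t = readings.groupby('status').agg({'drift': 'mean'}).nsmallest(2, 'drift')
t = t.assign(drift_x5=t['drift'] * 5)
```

group by status, mean of drift:
           drift
status          
fail   -1.333333
ok     -0.666667
warn    0.571429
take 2 rows with smallest drift:
           drift
status          
fail   -1.333333
ok     -0.666667
add column drift_x5 = t['drift'] * 5:
           drift  drift_x5
status                    
fail   -1.333333 -6.666667
ok     -0.666667 -3.333333
Finally, sum of column 'drift_x5' = -10.0.

-10.0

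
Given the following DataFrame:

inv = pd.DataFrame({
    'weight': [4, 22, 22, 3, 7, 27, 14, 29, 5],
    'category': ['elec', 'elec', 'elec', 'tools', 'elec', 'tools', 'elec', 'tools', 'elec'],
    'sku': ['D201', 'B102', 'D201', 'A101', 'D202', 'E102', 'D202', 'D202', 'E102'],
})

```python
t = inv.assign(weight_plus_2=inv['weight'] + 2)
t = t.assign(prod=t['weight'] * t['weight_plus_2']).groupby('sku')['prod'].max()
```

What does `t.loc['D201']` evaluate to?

528

add column weight_plus_2 = inv['weight'] + 2:
   weight category   sku  weight_plus_2
0       4     elec  D201              6
1      22     elec  B102             24
2      22     elec  D201             24
3       3    tools  A101              5
4       7     elec  D202              9
5      27    tools  E102             29
6      14     elec  D202             16
7      29    tools  D202             31
8       5     elec  E102              7
add column prod = t['weight'] * t['weight_plus_2']:
   weight category   sku  weight_plus_2  prod
0       4     elec  D201              6    24
1      22     elec  B102             24   528
2      22     elec  D201             24   528
3       3    tools  A101              5    15
4       7     elec  D202              9    63
5      27    tools  E102             29   783
6      14     elec  D202             16   224
7      29    tools  D202             31   899
8       5     elec  E102              7    35
group by sku, max of prod:
sku
A101     15
B102    528
D201    528
D202    899
E102    783
Name: prod, dtype: int64
Hence 528.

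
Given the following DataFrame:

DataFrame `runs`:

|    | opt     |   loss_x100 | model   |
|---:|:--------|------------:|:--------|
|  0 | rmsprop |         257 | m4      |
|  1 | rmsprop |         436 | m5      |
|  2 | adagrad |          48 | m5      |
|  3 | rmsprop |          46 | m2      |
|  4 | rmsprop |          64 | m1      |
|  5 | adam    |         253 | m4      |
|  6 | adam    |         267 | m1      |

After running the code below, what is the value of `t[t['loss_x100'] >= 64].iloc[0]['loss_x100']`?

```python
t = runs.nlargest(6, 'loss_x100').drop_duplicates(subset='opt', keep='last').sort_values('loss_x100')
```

take 6 rows with largest loss_x100:
       opt  loss_x100 model
1  rmsprop        436    m5
6     adam        267    m1
0  rmsprop        257    m4
5     adam        253    m4
4  rmsprop         64    m1
2  adagrad         48    m5
drop duplicate opt (keep=last):
       opt  loss_x100 model
5     adam        253    m4
4  rmsprop         64    m1
2  adagrad         48    m5
sort by loss_x100:
       opt  loss_x100 model
2  adagrad         48    m5
4  rmsprop         64    m1
5     adam        253    m4
filter rows where loss_x100 >= 64:
       opt  loss_x100 model
4  rmsprop         64    m1
5     adam        253    m4
Reading off the value at position 0, column 'loss_x100', we get 64.

64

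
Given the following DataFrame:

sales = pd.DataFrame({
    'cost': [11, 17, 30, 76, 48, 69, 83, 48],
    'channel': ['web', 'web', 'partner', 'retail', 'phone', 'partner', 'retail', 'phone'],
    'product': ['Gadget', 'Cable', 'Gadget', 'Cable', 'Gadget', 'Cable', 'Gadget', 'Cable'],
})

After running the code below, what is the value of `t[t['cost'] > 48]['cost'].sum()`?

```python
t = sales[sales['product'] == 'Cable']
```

145

filter rows where product == 'Cable':
   cost  channel product
1    17      web   Cable
3    76   retail   Cable
5    69  partner   Cable
7    48    phone   Cable
filter rows where cost > 48:
   cost  channel product
3    76   retail   Cable
5    69  partner   Cable
Reading off the sum of column 'cost', we get 145.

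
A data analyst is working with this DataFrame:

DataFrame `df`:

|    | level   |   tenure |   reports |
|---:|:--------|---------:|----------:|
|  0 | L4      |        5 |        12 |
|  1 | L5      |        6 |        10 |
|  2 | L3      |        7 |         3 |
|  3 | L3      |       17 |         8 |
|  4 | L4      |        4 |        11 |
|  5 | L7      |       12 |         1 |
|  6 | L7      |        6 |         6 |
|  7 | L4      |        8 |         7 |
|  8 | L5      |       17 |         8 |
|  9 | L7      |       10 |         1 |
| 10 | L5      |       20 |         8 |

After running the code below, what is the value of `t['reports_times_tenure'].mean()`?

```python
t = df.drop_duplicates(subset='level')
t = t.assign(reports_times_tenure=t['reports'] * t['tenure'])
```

drop duplicate level (keep=first):
  level  tenure  reports
0    L4       5       12
1    L5       6       10
2    L3       7        3
5    L7      12        1
add column reports_times_tenure = t['reports'] * t['tenure']:
  level  tenure  reports  reports_times_tenure
0    L4       5       12                    60
1    L5       6       10                    60
2    L3       7        3                    21
5    L7      12        1                    12

38.25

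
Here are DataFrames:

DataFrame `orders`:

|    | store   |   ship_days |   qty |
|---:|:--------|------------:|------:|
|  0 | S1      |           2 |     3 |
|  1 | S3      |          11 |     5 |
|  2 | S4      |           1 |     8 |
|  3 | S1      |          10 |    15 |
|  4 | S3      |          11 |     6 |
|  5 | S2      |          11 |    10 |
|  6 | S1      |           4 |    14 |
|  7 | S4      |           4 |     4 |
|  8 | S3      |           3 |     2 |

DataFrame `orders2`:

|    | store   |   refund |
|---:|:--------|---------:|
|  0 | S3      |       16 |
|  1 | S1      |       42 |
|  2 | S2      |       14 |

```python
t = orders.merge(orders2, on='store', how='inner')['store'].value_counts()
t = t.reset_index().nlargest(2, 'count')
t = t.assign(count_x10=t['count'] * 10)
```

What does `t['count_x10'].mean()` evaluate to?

merge on 'store' (how='inner') → 7 rows:
  store  ship_days  qty  refund
0    S1          2    3      42
1    S3         11    5      16
2    S1         10   15      42
3    S3         11    6      16
4    S2         11   10      14
5    S1          4   14      42
6    S3          3    2      16
value_counts of store:
store
S1    3
S3    3
S2    1
Name: count, dtype: int64
reset_index():
  store  count
0    S1      3
1    S3      3
2    S2      1
take 2 rows with largest count:
  store  count
0    S1      3
1    S3      3
add column count_x10 = t['count'] * 10:
  store  count  count_x10
0    S1      3         30
1    S3      3         30
Reading off the mean of column 'count_x10', we get 30.0.

30.0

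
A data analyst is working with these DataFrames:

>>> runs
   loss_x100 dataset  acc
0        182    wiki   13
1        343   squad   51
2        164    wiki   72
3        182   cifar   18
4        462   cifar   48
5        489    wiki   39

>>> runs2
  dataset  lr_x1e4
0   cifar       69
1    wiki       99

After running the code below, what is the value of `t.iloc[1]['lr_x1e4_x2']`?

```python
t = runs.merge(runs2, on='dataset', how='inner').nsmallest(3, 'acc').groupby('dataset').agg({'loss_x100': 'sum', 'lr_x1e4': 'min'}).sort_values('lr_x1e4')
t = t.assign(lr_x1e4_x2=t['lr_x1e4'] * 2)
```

merge on 'dataset' (how='inner') → 5 rows:
   loss_x100 dataset  acc  lr_x1e4
0        182    wiki   13       99
1        164    wiki   72       99
2        182   cifar   18       69
3        462   cifar   48       69
4        489    wiki   39       99
take 3 rows with smallest acc:
   loss_x100 dataset  acc  lr_x1e4
0        182    wiki   13       99
2        182   cifar   18       69
4        489    wiki   39       99
group by dataset: sum(loss_x100), min(lr_x1e4):
         loss_x100  lr_x1e4
dataset                    
cifar          182       69
wiki           671       99
sort by lr_x1e4:
         loss_x100  lr_x1e4
dataset                    
cifar          182       69
wiki           671       99
add column lr_x1e4_x2 = t['lr_x1e4'] * 2:
         loss_x100  lr_x1e4  lr_x1e4_x2
dataset                                
cifar          182       69         138
wiki           671       99         198

198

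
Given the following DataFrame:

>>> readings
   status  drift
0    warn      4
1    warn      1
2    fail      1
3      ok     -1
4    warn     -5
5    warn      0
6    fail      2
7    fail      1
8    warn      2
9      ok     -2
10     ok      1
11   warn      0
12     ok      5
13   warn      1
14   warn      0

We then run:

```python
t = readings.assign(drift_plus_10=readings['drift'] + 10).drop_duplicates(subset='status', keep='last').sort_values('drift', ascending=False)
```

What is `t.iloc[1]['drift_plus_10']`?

add column drift_plus_10 = readings['drift'] + 10:
   status  drift  drift_plus_10
0    warn      4             14
1    warn      1             11
2    fail      1             11
3      ok     -1              9
4    warn     -5              5
5    warn      0             10
6    fail      2             12
7    fail      1             11
8    warn      2             12
9      ok     -2              8
10     ok      1             11
11   warn      0             10
12     ok      5             15
13   warn      1             11
14   warn      0             10
drop duplicate status (keep=last):
   status  drift  drift_plus_10
7    fail      1             11
12     ok      5             15
14   warn      0             10
sort by drift descending:
   status  drift  drift_plus_10
12     ok      5             15
7    fail      1             11
14   warn      0             10
The value at position 1, column 'drift_plus_10' is 11.

11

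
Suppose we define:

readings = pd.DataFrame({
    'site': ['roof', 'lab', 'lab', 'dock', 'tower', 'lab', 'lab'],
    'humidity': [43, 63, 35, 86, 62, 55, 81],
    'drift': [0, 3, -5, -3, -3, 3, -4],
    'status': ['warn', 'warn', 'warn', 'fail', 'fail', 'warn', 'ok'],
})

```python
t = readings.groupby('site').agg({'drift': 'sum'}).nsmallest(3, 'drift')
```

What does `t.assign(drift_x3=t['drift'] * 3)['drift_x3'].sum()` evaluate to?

group by site, sum of drift:
       drift
site        
dock      -3
lab       -3
roof       0
tower     -3
take 3 rows with smallest drift:
       drift
site        
dock      -3
lab       -3
tower     -3
add column drift_x3 = t['drift'] * 3:
       drift  drift_x3
site                  
dock      -3        -9
lab       -3        -9
tower     -3        -9

-27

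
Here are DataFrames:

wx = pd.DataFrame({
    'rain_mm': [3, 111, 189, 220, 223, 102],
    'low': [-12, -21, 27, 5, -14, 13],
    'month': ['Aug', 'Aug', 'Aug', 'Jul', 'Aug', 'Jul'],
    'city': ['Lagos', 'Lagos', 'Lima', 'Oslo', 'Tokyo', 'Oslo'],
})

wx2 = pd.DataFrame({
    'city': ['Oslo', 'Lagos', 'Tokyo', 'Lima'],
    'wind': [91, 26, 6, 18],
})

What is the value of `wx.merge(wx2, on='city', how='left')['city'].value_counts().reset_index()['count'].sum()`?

merge on 'city' (how='left') → 6 rows:
   rain_mm  low month   city  wind
0        3  -12   Aug  Lagos    26
1      111  -21   Aug  Lagos    26
2      189   27   Aug   Lima    18
3      220    5   Jul   Oslo    91
4      223  -14   Aug  Tokyo     6
5      102   13   Jul   Oslo    91
value_counts of city:
city
Lagos    2
Oslo     2
Lima     1
Tokyo    1
Name: count, dtype: int64
reset_index():
    city  count
0  Lagos      2
1   Oslo      2
2   Lima      1
3  Tokyo      1

6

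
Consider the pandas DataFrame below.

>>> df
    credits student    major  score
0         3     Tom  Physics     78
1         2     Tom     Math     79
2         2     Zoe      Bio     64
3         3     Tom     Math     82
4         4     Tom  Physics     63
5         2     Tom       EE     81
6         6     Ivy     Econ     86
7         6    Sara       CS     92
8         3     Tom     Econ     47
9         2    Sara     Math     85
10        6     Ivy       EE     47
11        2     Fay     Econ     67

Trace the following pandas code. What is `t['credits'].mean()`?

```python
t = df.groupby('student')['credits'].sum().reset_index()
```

group by student, sum of credits:
student
Fay      2
Ivy     12
Sara     8
Tom     17
Zoe      2
Name: credits, dtype: int64
reset_index():
  student  credits
0     Fay        2
1     Ivy       12
2    Sara        8
3     Tom       17
4     Zoe        2
Reading off the mean of column 'credits', we get 8.2.

8.2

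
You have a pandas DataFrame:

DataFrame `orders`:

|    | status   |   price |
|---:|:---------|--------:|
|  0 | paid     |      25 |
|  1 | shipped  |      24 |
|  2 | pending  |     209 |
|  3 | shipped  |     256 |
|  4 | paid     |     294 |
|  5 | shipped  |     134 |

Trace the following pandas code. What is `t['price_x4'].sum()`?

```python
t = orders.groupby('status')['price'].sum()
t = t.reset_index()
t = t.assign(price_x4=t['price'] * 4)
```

group by status, sum of price:
status
paid       319
pending    209
shipped    414
Name: price, dtype: int64
reset_index():
    status  price
0     paid    319
1  pending    209
2  shipped    414
add column price_x4 = t['price'] * 4:
    status  price  price_x4
0     paid    319      1276
1  pending    209       836
2  shipped    414      1656

3768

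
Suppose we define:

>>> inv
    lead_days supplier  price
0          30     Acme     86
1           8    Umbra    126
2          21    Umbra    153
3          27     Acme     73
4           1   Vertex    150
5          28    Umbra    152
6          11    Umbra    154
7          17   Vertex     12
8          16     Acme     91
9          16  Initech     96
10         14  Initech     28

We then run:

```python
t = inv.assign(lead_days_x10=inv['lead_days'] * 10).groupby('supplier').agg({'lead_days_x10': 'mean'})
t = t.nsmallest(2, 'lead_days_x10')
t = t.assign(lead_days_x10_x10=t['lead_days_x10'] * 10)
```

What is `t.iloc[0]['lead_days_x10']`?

add column lead_days_x10 = inv['lead_days'] * 10:
    lead_days supplier  price  lead_days_x10
0          30     Acme     86            300
1           8    Umbra    126             80
2          21    Umbra    153            210
3          27     Acme     73            270
4           1   Vertex    150             10
5          28    Umbra    152            280
6          11    Umbra    154            110
7          17   Vertex     12            170
8          16     Acme     91            160
9          16  Initech     96            160
10         14  Initech     28            140
group by supplier, mean of lead_days_x10:
          lead_days_x10
supplier               
Acme         243.333333
Initech      150.000000
Umbra        170.000000
Vertex        90.000000
take 2 rows with smallest lead_days_x10:
          lead_days_x10
supplier               
Vertex             90.0
Initech           150.0
add column lead_days_x10_x10 = t['lead_days_x10'] * 10:
          lead_days_x10  lead_days_x10_x10
supplier                                  
Vertex             90.0              900.0
Initech           150.0             1500.0

90.0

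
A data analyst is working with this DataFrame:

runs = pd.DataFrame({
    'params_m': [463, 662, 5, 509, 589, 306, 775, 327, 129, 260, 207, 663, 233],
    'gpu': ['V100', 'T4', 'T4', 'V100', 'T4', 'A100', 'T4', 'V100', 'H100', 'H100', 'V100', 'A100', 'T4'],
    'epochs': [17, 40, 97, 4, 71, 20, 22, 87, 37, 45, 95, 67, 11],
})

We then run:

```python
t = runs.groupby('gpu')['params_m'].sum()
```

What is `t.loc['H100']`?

group by gpu, sum of params_m:
gpu
A100     969
H100     389
T4      2264
V100    1506
Name: params_m, dtype: int64
So loc['H100'] = 389.

389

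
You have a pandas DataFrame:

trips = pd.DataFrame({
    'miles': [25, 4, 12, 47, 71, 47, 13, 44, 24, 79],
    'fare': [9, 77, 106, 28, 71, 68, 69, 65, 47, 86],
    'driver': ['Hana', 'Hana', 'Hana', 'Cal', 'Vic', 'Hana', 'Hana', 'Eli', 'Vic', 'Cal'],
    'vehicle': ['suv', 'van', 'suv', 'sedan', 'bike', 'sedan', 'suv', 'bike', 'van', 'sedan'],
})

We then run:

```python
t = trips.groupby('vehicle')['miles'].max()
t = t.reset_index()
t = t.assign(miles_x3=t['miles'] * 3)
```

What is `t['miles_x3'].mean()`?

group by vehicle, max of miles:
vehicle
bike     71
sedan    79
suv      25
van      24
Name: miles, dtype: int64
reset_index():
  vehicle  miles
0    bike     71
1   sedan     79
2     suv     25
3     van     24
add column miles_x3 = t['miles'] * 3:
  vehicle  miles  miles_x3
0    bike     71       213
1   sedan     79       237
2     suv     25        75
3     van     24        72
The mean of column 'miles_x3' is 149.25.

149.25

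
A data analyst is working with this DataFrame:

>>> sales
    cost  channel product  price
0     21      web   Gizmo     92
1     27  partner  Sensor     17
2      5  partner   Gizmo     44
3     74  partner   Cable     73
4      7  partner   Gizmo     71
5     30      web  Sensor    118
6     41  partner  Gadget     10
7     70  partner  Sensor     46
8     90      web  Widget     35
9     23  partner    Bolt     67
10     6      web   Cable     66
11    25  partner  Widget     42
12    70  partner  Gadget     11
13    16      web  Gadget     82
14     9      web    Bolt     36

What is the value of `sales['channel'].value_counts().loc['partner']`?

value_counts of channel:
channel
partner    9
web        6
Name: count, dtype: int64
Then the value at index 'partner': 9

9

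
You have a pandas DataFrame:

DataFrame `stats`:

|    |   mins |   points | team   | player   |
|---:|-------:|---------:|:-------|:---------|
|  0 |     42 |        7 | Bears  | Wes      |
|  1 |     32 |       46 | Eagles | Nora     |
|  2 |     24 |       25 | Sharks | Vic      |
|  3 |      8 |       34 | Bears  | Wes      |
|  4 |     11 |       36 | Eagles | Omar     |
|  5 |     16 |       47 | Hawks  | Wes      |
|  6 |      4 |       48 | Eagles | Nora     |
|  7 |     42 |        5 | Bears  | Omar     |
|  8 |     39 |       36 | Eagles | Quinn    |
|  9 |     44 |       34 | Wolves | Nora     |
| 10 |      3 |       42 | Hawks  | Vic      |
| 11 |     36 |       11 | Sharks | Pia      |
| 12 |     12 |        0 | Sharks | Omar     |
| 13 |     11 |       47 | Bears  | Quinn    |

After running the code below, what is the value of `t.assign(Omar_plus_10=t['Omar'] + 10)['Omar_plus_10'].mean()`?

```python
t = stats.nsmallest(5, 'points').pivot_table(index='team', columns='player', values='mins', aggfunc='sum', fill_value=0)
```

37.0

take 5 rows with smallest points:
    mins  points    team player
12    12       0  Sharks   Omar
7     42       5   Bears   Omar
0     42       7   Bears    Wes
11    36      11  Sharks    Pia
2     24      25  Sharks    Vic
pivot: rows=team, cols=player, sum(mins):
player  Omar  Pia  Vic  Wes
team                       
Bears     42    0    0   42
Sharks    12   36   24    0
add column Omar_plus_10 = t['Omar'] + 10:
player  Omar  Pia  Vic  Wes  Omar_plus_10
team                                     
Bears     42    0    0   42            52
Sharks    12   36   24    0            22
Reading off the mean of column 'Omar_plus_10', we get 37.0.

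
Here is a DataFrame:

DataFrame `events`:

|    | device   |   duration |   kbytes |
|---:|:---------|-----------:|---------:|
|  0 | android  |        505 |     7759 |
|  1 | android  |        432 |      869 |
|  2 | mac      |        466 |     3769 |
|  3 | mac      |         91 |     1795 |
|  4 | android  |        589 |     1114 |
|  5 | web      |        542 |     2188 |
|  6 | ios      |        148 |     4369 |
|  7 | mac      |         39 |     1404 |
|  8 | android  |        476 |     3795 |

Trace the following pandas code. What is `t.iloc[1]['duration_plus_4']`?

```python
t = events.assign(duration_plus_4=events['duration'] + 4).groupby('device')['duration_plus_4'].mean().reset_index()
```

add column duration_plus_4 = events['duration'] + 4:
    device  duration  kbytes  duration_plus_4
0  android       505    7759              509
1  android       432     869              436
2      mac       466    3769              470
3      mac        91    1795               95
4  android       589    1114              593
5      web       542    2188              546
6      ios       148    4369              152
7      mac        39    1404               43
8  android       476    3795              480
group by device, mean of duration_plus_4:
device
android    504.500000
ios        152.000000
mac        202.666667
web        546.000000
Name: duration_plus_4, dtype: float64
reset_index():
    device  duration_plus_4
0  android       504.500000
1      ios       152.000000
2      mac       202.666667
3      web       546.000000
Hence 152.0.

152.0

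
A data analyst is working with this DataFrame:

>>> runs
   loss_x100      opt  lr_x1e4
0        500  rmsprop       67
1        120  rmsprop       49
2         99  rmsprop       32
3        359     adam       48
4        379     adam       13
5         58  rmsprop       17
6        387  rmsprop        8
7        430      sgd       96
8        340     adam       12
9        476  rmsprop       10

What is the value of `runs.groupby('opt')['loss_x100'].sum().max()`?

1640

group by opt, sum of loss_x100:
opt
adam       1078
rmsprop    1640
sgd         430
Name: loss_x100, dtype: int64
The max of the resulting series is 1640.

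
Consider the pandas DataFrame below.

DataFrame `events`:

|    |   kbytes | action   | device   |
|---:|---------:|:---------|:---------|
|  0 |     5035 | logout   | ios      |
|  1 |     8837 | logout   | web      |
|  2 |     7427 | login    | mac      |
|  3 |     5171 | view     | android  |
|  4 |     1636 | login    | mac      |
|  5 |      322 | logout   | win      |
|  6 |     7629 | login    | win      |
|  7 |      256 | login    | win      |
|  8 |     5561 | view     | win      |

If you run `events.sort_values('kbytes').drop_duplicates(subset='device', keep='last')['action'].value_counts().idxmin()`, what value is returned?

sort by kbytes:
   kbytes  action   device
7     256   login      win
5     322  logout      win
4    1636   login      mac
0    5035  logout      ios
3    5171    view  android
8    5561    view      win
2    7427   login      mac
6    7629   login      win
1    8837  logout      web
drop duplicate device (keep=last):
   kbytes  action   device
0    5035  logout      ios
3    5171    view  android
2    7427   login      mac
6    7629   login      win
1    8837  logout      web
value_counts of action:
action
logout    2
login     2
view      1
Name: count, dtype: int64
Hence view.

view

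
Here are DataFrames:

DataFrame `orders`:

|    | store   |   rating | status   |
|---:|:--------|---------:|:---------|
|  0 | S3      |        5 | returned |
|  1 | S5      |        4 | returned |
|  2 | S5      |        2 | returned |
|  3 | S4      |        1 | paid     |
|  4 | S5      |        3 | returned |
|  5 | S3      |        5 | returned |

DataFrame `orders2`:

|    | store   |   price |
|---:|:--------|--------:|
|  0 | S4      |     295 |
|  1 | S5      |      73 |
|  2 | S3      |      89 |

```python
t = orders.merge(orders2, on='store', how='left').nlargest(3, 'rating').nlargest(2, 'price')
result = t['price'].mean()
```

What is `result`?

89.0

merge on 'store' (how='left') → 6 rows:
  store  rating    status  price
0    S3       5  returned     89
1    S5       4  returned     73
2    S5       2  returned     73
3    S4       1      paid    295
4    S5       3  returned     73
5    S3       5  returned     89
take 3 rows with largest rating:
  store  rating    status  price
0    S3       5  returned     89
5    S3       5  returned     89
1    S5       4  returned     73
take 2 rows with largest price:
  store  rating    status  price
0    S3       5  returned     89
5    S3       5  returned     89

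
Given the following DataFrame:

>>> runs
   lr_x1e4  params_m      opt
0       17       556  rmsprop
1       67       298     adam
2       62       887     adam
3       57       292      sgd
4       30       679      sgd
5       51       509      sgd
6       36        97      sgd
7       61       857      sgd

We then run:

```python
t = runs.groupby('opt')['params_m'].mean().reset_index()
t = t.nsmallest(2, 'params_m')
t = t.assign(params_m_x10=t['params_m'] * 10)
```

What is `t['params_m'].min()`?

group by opt, mean of params_m:
opt
adam       592.5
rmsprop    556.0
sgd        486.8
Name: params_m, dtype: float64
reset_index():
       opt  params_m
0     adam     592.5
1  rmsprop     556.0
2      sgd     486.8
take 2 rows with smallest params_m:
       opt  params_m
2      sgd     486.8
1  rmsprop     556.0
add column params_m_x10 = t['params_m'] * 10:
       opt  params_m  params_m_x10
2      sgd     486.8        4868.0
1  rmsprop     556.0        5560.0
The min of column 'params_m' is 486.8.

486.8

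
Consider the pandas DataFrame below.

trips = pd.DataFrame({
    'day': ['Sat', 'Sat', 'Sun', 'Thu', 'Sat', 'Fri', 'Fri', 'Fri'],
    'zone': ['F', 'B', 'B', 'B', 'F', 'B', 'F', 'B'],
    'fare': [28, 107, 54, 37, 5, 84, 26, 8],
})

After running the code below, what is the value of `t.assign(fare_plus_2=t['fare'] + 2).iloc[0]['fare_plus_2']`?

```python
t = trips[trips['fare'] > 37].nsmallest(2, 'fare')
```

filter rows where fare > 37:
   day zone  fare
1  Sat    B   107
2  Sun    B    54
5  Fri    B    84
take 2 rows with smallest fare:
   day zone  fare
2  Sun    B    54
5  Fri    B    84
add column fare_plus_2 = t['fare'] + 2:
   day zone  fare  fare_plus_2
2  Sun    B    54           56
5  Fri    B    84           86

56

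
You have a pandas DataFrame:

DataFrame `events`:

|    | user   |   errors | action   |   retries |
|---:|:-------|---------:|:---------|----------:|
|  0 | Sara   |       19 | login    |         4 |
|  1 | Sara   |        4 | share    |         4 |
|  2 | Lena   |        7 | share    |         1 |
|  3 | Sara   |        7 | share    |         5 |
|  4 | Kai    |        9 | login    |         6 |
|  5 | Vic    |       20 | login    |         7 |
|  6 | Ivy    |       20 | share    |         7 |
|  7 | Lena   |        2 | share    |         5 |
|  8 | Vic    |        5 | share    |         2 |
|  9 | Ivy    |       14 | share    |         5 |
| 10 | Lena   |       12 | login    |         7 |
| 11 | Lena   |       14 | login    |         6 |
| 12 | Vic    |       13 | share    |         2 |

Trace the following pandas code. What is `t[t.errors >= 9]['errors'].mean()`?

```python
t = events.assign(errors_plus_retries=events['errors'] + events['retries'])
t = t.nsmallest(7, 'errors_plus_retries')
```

11.0

add column errors_plus_retries = events['errors'] + events['retries']:
    user  errors action  retries  errors_plus_retries
0   Sara      19  login        4                   23
1   Sara       4  share        4                    8
2   Lena       7  share        1                    8
3   Sara       7  share        5                   12
4    Kai       9  login        6                   15
5    Vic      20  login        7                   27
6    Ivy      20  share        7                   27
7   Lena       2  share        5                    7
8    Vic       5  share        2                    7
9    Ivy      14  share        5                   19
10  Lena      12  login        7                   19
11  Lena      14  login        6                   20
12   Vic      13  share        2                   15
take 7 rows with smallest errors_plus_retries:
    user  errors action  retries  errors_plus_retries
7   Lena       2  share        5                    7
8    Vic       5  share        2                    7
1   Sara       4  share        4                    8
2   Lena       7  share        1                    8
3   Sara       7  share        5                   12
4    Kai       9  login        6                   15
12   Vic      13  share        2                   15
filter rows where errors >= 9:
   user  errors action  retries  errors_plus_retries
4   Kai       9  login        6                   15
12  Vic      13  share        2                   15
Then the mean of column 'errors': 11.0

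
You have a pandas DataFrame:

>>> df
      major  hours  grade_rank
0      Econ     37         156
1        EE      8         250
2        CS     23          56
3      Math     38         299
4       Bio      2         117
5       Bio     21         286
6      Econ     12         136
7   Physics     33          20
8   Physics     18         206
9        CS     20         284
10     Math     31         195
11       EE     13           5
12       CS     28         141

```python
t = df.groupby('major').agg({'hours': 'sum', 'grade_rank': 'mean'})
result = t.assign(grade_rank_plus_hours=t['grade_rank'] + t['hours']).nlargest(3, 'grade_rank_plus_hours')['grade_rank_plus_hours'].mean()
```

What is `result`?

group by major: sum(hours), mean(grade_rank):
         hours  grade_rank
major                     
Bio         23  201.500000
CS          71  160.333333
EE          21  127.500000
Econ        49  146.000000
Math        69  247.000000
Physics     51  113.000000
add column grade_rank_plus_hours = t['grade_rank'] + t['hours']:
         hours  grade_rank  grade_rank_plus_hours
major                                            
Bio         23  201.500000             224.500000
CS          71  160.333333             231.333333
EE          21  127.500000             148.500000
Econ        49  146.000000             195.000000
Math        69  247.000000             316.000000
Physics     51  113.000000             164.000000
take 3 rows with largest grade_rank_plus_hours:
       hours  grade_rank  grade_rank_plus_hours
major                                          
Math      69  247.000000             316.000000
CS        71  160.333333             231.333333
Bio       23  201.500000             224.500000
Then the mean of column 'grade_rank_plus_hours': 257.277777778

257.277777778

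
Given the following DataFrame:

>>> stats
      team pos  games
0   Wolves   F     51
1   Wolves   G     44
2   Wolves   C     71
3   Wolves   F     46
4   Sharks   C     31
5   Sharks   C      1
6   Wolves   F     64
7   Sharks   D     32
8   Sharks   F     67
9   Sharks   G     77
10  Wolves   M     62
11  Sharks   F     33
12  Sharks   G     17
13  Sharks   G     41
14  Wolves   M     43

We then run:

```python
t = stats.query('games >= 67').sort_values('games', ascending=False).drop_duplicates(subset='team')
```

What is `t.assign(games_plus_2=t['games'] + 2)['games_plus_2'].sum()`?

filter rows where games >= 67:
     team pos  games
2  Wolves   C     71
8  Sharks   F     67
9  Sharks   G     77
sort by games descending:
     team pos  games
9  Sharks   G     77
2  Wolves   C     71
8  Sharks   F     67
drop duplicate team (keep=first):
     team pos  games
9  Sharks   G     77
2  Wolves   C     71
add column games_plus_2 = t['games'] + 2:
     team pos  games  games_plus_2
9  Sharks   G     77            79
2  Wolves   C     71            73
The sum of column 'games_plus_2' is 152.

152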